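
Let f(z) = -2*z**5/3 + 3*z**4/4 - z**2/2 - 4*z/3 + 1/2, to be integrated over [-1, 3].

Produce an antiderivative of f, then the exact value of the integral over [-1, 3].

The integrand splits into summands that can be handled one at a time.
F(z) = -z*(20*z**5 - 27*z**4 + 30*z**2 + 120*z - 90)/180 is an antiderivative of f.
Check: d/dz[-z*(20*z**5 - 27*z**4 + 30*z**2 + 120*z - 90)/180] = -2*z**5/3 + 3*z**4/4 - z**2/2 - 4*z/3 + 1/2 = f(z).
F(3) = -1071/20; F(-1) = -227/180.
Integral = F(3) - F(-1) = -2353/45.

Antiderivative: F(z) = -z*(20*z**5 - 27*z**4 + 30*z**2 + 120*z - 90)/180; value = -2353/45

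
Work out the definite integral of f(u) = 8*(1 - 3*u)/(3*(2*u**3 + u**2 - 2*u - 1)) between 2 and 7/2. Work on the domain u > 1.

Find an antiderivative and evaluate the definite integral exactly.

The denominator factors as 3*(u - 1)*(u + 1)*(2*u + 1); partial fractions split f into directly integrable pieces: -80/(9*(2*u + 1)) + 16/(3*(u + 1)) - 8/(9*(u - 1)).
F(u) = -8*log(u - 1)/9 - 40*log(u + 1/2)/9 + 16*log(u + 1)/3 is an antiderivative of f.
Check: d/du[-8*log(u - 1)/9 - 40*log(u + 1/2)/9 + 16*log(u + 1)/3] = (8 - 24*u)/(6*u**3 + 3*u**2 - 6*u - 3), which equals f(u).
F(7/2) = -40*log(4)/9 - 8*log(5/2)/9 + 16*log(9/2)/3; F(2) = -40*log(5/2)/9 + 16*log(3)/3.
Integral = F(7/2) - F(2) = -40*log(4)/9 - 16*log(3)/3 + 32*log(5/2)/9 + 16*log(9/2)/3.

Antiderivative: F(u) = -8*log(u - 1)/9 - 40*log(u + 1/2)/9 + 16*log(u + 1)/3; value = -40*log(4)/9 - 16*log(3)/3 + 32*log(5/2)/9 + 16*log(9/2)/3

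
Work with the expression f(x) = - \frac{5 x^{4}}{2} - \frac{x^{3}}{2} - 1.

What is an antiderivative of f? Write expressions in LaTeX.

An antiderivative is F(x) = - \frac{x^{5}}{2} - \frac{x^{4}}{8} - x.

The integrand splits into summands that can be handled one at a time.
Check: d/dx[- \frac{x^{5}}{2} - \frac{x^{4}}{8} - x] = - \frac{5 x^{4}}{2} - \frac{x^{3}}{2} - 1 = f(x).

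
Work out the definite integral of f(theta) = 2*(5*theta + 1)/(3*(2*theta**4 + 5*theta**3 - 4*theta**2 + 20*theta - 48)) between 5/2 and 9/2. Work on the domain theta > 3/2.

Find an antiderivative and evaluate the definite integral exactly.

Factor the denominator (3*(theta + 4)*(2*theta - 3)*(theta**2 + 4)) and decompose: f = -(21*theta - 16)/(150*(theta**2 + 4)) + 136/(825*(2*theta - 3)) + 19/(330*(theta + 4)); each piece integrates to a log, atan, or power term.
F(theta) = 68*log(theta - 3/2)/825 + 19*log(theta + 4)/330 - 7*log(theta**2 + 4)/100 + 4*atan(theta/2)/75 is an antiderivative of f.
Check: d/dtheta[68*log(theta - 3/2)/825 + 19*log(theta + 4)/330 - 7*log(theta**2 + 4)/100 + 4*atan(theta/2)/75] = (10*theta + 2)/(6*theta**4 + 15*theta**3 - 12*theta**2 + 60*theta - 144), which equals f(theta).
F(9/2) = -7*log(97/4)/100 + 4*atan(9/4)/75 + 68*log(3)/825 + 19*log(17/2)/330; F(5/2) = -7*log(41/4)/100 + 4*atan(5/4)/75 + 19*log(13/2)/330.
Integral = F(9/2) - F(5/2) = -7*log(97/4)/100 - 19*log(13/2)/330 - 4*atan(5/4)/75 + 4*atan(9/4)/75 + 68*log(3)/825 + 19*log(17/2)/330 + 7*log(41/4)/100.

Antiderivative: F(theta) = 68*log(theta - 3/2)/825 + 19*log(theta + 4)/330 - 7*log(theta**2 + 4)/100 + 4*atan(theta/2)/75; value = -7*log(97/4)/100 - 19*log(13/2)/330 - 4*atan(5/4)/75 + 4*atan(9/4)/75 + 68*log(3)/825 + 19*log(17/2)/330 + 7*log(41/4)/100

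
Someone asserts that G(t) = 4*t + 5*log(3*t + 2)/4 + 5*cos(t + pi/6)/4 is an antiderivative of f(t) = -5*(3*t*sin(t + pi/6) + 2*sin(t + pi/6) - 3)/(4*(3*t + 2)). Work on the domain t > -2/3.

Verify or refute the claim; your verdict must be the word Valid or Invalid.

Invalid: d/dt[G] - f = 4, which is not 0.

d/dt[G] = (-15*t*sin(t + pi/6) + 48*t - 10*sin(t + pi/6) + 47)/(12*t + 8)
d/dt[G] - f(t) = 4 != 0.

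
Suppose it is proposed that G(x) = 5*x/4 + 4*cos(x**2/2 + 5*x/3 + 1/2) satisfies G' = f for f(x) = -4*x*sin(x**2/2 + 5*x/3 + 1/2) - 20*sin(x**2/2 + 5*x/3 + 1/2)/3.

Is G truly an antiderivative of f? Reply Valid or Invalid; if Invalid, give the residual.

d/dx[G] = -4*x*sin(x**2/2 + 5*x/3 + 1/2) - 20*sin(x**2/2 + 5*x/3 + 1/2)/3 + 5/4
d/dx[G] - f(x) = 5/4 != 0.

Invalid: d/dx[G] - f = 5/4, which is not 0.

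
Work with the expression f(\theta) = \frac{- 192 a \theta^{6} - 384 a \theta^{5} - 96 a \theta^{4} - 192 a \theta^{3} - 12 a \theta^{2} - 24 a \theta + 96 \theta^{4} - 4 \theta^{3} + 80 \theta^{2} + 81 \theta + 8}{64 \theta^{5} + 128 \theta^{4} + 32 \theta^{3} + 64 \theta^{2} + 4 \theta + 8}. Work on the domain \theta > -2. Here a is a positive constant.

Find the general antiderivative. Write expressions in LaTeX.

Check any antiderivative F(\theta) by computing F'(\theta) and comparing it with f(\theta).
Check: d/d\theta[\frac{- 24 a \theta^{4} - 6 a \theta^{2} + 24 \theta^{2} \log{\left(\frac{\theta}{2} + 1 \right)} + 24 \theta^{2} \log{\left(3 \right)} + \theta + 6 \log{\left(\frac{\theta}{2} + 1 \right)} - 5 + 6 \log{\left(3 \right)}}{16 \theta^{2} + 4}] = \frac{- 192 a \theta^{6} - 384 a \theta^{5} - 96 a \theta^{4} - 192 a \theta^{3} - 12 a \theta^{2} - 24 a \theta + 96 \theta^{4} - 4 \theta^{3} + 80 \theta^{2} + 81 \theta + 8}{64 \theta^{5} + 128 \theta^{4} + 32 \theta^{3} + 64 \theta^{2} + 4 \theta + 8} = f(\theta).

F(\theta) = \frac{- 24 a \theta^{4} - 6 a \theta^{2} + 24 \theta^{2} \log{\left(\frac{\theta}{2} + 1 \right)} + 24 \theta^{2} \log{\left(3 \right)} + \theta + 6 \log{\left(\frac{\theta}{2} + 1 \right)} - 5 + 6 \log{\left(3 \right)}}{16 \theta^{2} + 4} + C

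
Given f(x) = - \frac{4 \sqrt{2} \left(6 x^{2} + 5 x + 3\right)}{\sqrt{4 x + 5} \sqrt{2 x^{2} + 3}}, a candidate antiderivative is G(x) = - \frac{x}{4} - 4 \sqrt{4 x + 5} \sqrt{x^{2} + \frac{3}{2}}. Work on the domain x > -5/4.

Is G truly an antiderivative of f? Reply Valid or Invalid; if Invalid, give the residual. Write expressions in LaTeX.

Invalid: d/dx[G] - f = - \frac{1}{4}, which is not 0.

d/dx[G] = \frac{\sqrt{2} \left(- 192 x^{2} - 160 x - \sqrt{2} \sqrt{4 x + 5} \sqrt{2 x^{2} + 3} - 96\right)}{8 \sqrt{4 x + 5} \sqrt{2 x^{2} + 3}}
d/dx[G] - f(x) = - \frac{1}{4} != 0.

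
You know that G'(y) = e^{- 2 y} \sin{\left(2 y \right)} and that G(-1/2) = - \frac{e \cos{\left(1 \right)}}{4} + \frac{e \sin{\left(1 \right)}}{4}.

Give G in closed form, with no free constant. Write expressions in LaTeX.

Recover the given G'(y) by differentiating a candidate G(y); any mismatch rules it out.
A general antiderivative is - \frac{e^{- 2 y} \sin{\left(2 y \right)}}{4} - \frac{e^{- 2 y} \cos{\left(2 y \right)}}{4} + C.
The condition gives C = - \frac{e \cos{\left(1 \right)}}{4} + \frac{e \sin{\left(1 \right)}}{4} - (- \frac{e \cos{\left(1 \right)}}{4} + \frac{e \sin{\left(1 \right)}}{4}) = 0.
So G(y) = \frac{\left(- \sin{\left(2 y \right)} - \cos{\left(2 y \right)}\right) e^{- 2 y}}{4}.
Check: d/dy[\frac{\left(- \sin{\left(2 y \right)} - \cos{\left(2 y \right)}\right) e^{- 2 y}}{4}] = e^{- 2 y} \sin{\left(2 y \right)} = G'(y).

G(y) = \frac{\left(- \sin{\left(2 y \right)} - \cos{\left(2 y \right)}\right) e^{- 2 y}}{4}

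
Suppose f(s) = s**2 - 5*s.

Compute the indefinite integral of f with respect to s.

F(s) = s**2*(2*s - 15)/6 + C

Integrate term by term and add the pieces.
Check: d/ds[s**2*(2*s - 15)/6] = s**2 - 5*s = f(s).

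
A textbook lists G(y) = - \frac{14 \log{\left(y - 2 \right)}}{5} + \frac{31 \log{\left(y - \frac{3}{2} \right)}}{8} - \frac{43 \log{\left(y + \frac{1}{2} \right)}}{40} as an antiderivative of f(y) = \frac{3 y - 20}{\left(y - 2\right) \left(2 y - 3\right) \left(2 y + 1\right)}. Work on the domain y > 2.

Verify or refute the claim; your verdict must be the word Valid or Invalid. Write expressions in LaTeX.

d/dy[G] = \frac{3 y - 20}{4 y^{3} - 12 y^{2} + 5 y + 6}
This equals f(y) exactly, so the claim holds.

Valid. The derivative of G reproduces f.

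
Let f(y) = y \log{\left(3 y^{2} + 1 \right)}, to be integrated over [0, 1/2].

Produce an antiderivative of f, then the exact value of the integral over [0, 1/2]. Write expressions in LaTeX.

For F(y) to be correct the identity F'(y) - f(y) = 0 must hold.
F(y) = \frac{y^{2} \log{\left(3 y^{2} + 1 \right)}}{2} - \frac{y^{2}}{2} + \frac{\log{\left(3 y^{2} + 1 \right)}}{6} is an antiderivative of f.
Check: d/dy[\frac{y^{2} \log{\left(3 y^{2} + 1 \right)}}{2} - \frac{y^{2}}{2} + \frac{\log{\left(3 y^{2} + 1 \right)}}{6}] = y \log{\left(3 y^{2} + 1 \right)} = f(y).
F(1/2) = - \frac{1}{8} + \frac{7 \log{\left(\frac{7}{4} \right)}}{24}; F(0) = 0.
Integral = F(1/2) - F(0) = - \frac{1}{8} + \frac{7 \log{\left(\frac{7}{4} \right)}}{24}.

Antiderivative: F(y) = \frac{y^{2} \log{\left(3 y^{2} + 1 \right)}}{2} - \frac{y^{2}}{2} + \frac{\log{\left(3 y^{2} + 1 \right)}}{6}; value = - \frac{1}{8} + \frac{7 \log{\left(\frac{7}{4} \right)}}{24}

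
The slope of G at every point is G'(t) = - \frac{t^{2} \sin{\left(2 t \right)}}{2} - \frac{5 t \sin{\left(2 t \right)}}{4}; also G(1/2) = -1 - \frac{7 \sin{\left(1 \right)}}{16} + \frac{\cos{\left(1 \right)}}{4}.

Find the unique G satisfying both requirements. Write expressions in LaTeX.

The integrand splits into summands that can be handled one at a time.
A general antiderivative is \frac{t^{2} \cos{\left(2 t \right)}}{4} - \frac{t \sin{\left(2 t \right)}}{4} + \frac{5 t \cos{\left(2 t \right)}}{8} - \frac{5 \sin{\left(2 t \right)}}{16} - \frac{\cos{\left(2 t \right)}}{8} + C.
The condition gives C = -1 - \frac{7 \sin{\left(1 \right)}}{16} + \frac{\cos{\left(1 \right)}}{4} - (- \frac{7 \sin{\left(1 \right)}}{16} + \frac{\cos{\left(1 \right)}}{4}) = -1.
So G(t) = \frac{t^{2} \cos{\left(2 t \right)}}{4} - \frac{t \sin{\left(2 t \right)}}{4} + \frac{5 t \cos{\left(2 t \right)}}{8} - \frac{5 \sin{\left(2 t \right)}}{16} - \frac{\cos{\left(2 t \right)}}{8} - 1.
Check: d/dt[\frac{t^{2} \cos{\left(2 t \right)}}{4} - \frac{t \sin{\left(2 t \right)}}{4} + \frac{5 t \cos{\left(2 t \right)}}{8} - \frac{5 \sin{\left(2 t \right)}}{16} - \frac{\cos{\left(2 t \right)}}{8} - 1] = - \frac{t^{2} \sin{\left(2 t \right)}}{2} - \frac{5 t \sin{\left(2 t \right)}}{4} = G'(t).

G(t) = \frac{t^{2} \cos{\left(2 t \right)}}{4} - \frac{t \sin{\left(2 t \right)}}{4} + \frac{5 t \cos{\left(2 t \right)}}{8} - \frac{5 \sin{\left(2 t \right)}}{16} - \frac{\cos{\left(2 t \right)}}{8} - 1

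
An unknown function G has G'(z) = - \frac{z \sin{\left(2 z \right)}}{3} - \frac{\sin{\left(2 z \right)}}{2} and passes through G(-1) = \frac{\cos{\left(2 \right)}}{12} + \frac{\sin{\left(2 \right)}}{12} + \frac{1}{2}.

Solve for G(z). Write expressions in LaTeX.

The integrand splits into summands that can be handled one at a time.
A general antiderivative is \frac{z \cos{\left(2 z \right)}}{6} - \frac{\sin{\left(2 z \right)}}{12} + \frac{\cos{\left(2 z \right)}}{4} + C.
The condition gives C = \frac{\cos{\left(2 \right)}}{12} + \frac{\sin{\left(2 \right)}}{12} + \frac{1}{2} - (\frac{\cos{\left(2 \right)}}{12} + \frac{\sin{\left(2 \right)}}{12}) = \frac{1}{2}.
So G(z) = \frac{2 z \cos{\left(2 z \right)} - \sin{\left(2 z \right)} + 3 \cos{\left(2 z \right)} + 6}{12}.
Check: d/dz[\frac{2 z \cos{\left(2 z \right)} - \sin{\left(2 z \right)} + 3 \cos{\left(2 z \right)} + 6}{12}] = - \frac{z \sin{\left(2 z \right)}}{3} - \frac{\sin{\left(2 z \right)}}{2} = G'(z).

G(z) = \frac{2 z \cos{\left(2 z \right)} - \sin{\left(2 z \right)} + 3 \cos{\left(2 z \right)} + 6}{12}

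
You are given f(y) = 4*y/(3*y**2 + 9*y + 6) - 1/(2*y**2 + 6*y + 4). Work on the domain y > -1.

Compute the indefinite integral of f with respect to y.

F(y) = -11*log(y + 1)/6 + 19*log(y + 2)/6 + C

The denominator factors as 6*(y + 1)*(y + 2); partial fractions split f into directly integrable pieces: 19/(6*(y + 2)) - 11/(6*(y + 1)).
Check: d/dy[-11*log(y + 1)/6 + 19*log(y + 2)/6] = (8*y - 3)/(6*y**2 + 18*y + 12), which equals f(y).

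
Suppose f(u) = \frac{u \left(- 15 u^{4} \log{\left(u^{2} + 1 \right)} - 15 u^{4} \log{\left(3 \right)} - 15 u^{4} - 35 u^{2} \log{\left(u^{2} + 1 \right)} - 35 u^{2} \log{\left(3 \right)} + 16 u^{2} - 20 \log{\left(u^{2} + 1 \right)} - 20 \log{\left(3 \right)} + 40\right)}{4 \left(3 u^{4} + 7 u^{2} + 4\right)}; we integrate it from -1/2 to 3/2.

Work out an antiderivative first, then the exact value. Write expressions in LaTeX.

Antiderivative: F(u) = \frac{\left(1 - \frac{5 u^{2}}{4}\right) \log{\left(3 u^{2} + 3 \right)}}{2} + \log{\left(u^{2} + \frac{4}{3} \right)}; value = - \frac{29 \log{\left(\frac{39}{4} \right)}}{32} - \log{\left(\frac{19}{12} \right)} - \frac{11 \log{\left(\frac{15}{4} \right)}}{32} + \log{\left(\frac{43}{12} \right)}

Since d/du undoes antidifferentiation here, F'(u) = f(u) is required of F(u).
F(u) = \frac{\left(1 - \frac{5 u^{2}}{4}\right) \log{\left(3 u^{2} + 3 \right)}}{2} + \log{\left(u^{2} + \frac{4}{3} \right)} is an antiderivative of f.
Check: d/du[\frac{\left(1 - \frac{5 u^{2}}{4}\right) \log{\left(3 u^{2} + 3 \right)}}{2} + \log{\left(u^{2} + \frac{4}{3} \right)}] = \frac{- 15 u^{5} \log{\left(u^{2} + 1 \right)} - 15 u^{5} \log{\left(3 \right)} - 15 u^{5} - 35 u^{3} \log{\left(u^{2} + 1 \right)} - 35 u^{3} \log{\left(3 \right)} + 16 u^{3} - 20 u \log{\left(u^{2} + 1 \right)} - 20 u \log{\left(3 \right)} + 40 u}{12 u^{4} + 28 u^{2} + 16}, which equals f(u).
F(3/2) = - \frac{29 \log{\left(\frac{39}{4} \right)}}{32} + \log{\left(\frac{43}{12} \right)}; F(-1/2) = \frac{11 \log{\left(\frac{15}{4} \right)}}{32} + \log{\left(\frac{19}{12} \right)}.
Integral = F(3/2) - F(-1/2) = - \frac{29 \log{\left(\frac{39}{4} \right)}}{32} - \log{\left(\frac{19}{12} \right)} - \frac{11 \log{\left(\frac{15}{4} \right)}}{32} + \log{\left(\frac{43}{12} \right)}.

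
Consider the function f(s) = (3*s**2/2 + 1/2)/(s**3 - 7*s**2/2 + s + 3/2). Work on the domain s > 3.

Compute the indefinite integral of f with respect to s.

F(s) = 2*log(s - 3) - 2*log(s - 1)/3 + log(s + 1/2)/6 + C

The denominator factors as (s - 3)*(s - 1)*(2*s + 1); partial fractions split f into directly integrable pieces: 1/(3*(2*s + 1)) - 2/(3*(s - 1)) + 2/(s - 3).
Check: d/ds[2*log(s - 3) - 2*log(s - 1)/3 + log(s + 1/2)/6] = (3*s**2 + 1)/(2*s**3 - 7*s**2 + 2*s + 3), which equals f(s).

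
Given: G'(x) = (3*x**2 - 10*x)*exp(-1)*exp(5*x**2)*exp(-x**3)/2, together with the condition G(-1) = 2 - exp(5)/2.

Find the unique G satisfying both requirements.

The substitution u = -x**3 + 5*x**2 - 1 works: G'(x) is exactly (dG/du)*(du/dx) for that inner function.
A general antiderivative is -exp(-x**3 + 5*x**2 - 1)/2 + C.
The condition gives C = 2 - exp(5)/2 - (-exp(5)/2) = 2.
So G(x) = -exp(-1)*exp(5*x**2)*exp(-x**3)/2 + 2.
Check: d/dx[-exp(-1)*exp(5*x**2)*exp(-x**3)/2 + 2] = (3*x**2*exp(5*x**2) - 10*x*exp(5*x**2))*exp(-1)*exp(-x**3)/2, which equals G'(x).

G(x) = -exp(-1)*exp(5*x**2)*exp(-x**3)/2 + 2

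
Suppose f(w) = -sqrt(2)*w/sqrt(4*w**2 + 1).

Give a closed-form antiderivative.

An antiderivative is F(w) = -sqrt(2*w**2 + 1/2)/2.

The substitution u = 2*w**2 + 1/2 works: f is exactly (dF/du)*(du/dw) for that inner function.
Check: d/dw[-sqrt(2*w**2 + 1/2)/2] = -sqrt(2)*w/sqrt(4*w**2 + 1) = f(w).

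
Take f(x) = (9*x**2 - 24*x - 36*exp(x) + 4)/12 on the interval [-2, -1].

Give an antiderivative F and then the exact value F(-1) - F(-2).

Antiderivative: F(x) = (3*x**3 - 12*x**2 + 4*x - 36*exp(x))/12; value = -3*exp(-1) + 3*exp(-2) + 61/12

Check any antiderivative F(x) by computing F'(x) and comparing it with f(x).
F(x) = (3*x**3 - 12*x**2 + 4*x - 36*exp(x))/12 is an antiderivative of f.
Check: d/dx[(3*x**3 - 12*x**2 + 4*x - 36*exp(x))/12] = 3*x**2/4 - 2*x - 3*exp(x) + 1/3, which equals f(x).
F(-1) = -19/12 - 3*exp(-1); F(-2) = -20/3 - 3*exp(-2).
Integral = F(-1) - F(-2) = -3*exp(-1) + 3*exp(-2) + 61/12.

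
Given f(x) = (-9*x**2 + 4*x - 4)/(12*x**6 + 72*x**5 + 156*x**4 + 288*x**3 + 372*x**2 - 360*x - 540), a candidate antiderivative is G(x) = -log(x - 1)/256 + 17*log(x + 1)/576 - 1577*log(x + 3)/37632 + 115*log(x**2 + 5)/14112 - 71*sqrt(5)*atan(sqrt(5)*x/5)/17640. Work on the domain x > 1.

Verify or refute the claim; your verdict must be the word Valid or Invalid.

d/dx[G] = (97*x**3 - 291*x**2 + 253*x - 311)/(1344*x**5 + 4032*x**4 + 5376*x**3 + 16128*x**2 - 6720*x - 20160)
d/dx[G] - f(x) = 97/(1344*x**2 + 8064*x + 12096) != 0.

Invalid: d/dx[G] - f = 97/(1344*x**2 + 8064*x + 12096), which is not 0.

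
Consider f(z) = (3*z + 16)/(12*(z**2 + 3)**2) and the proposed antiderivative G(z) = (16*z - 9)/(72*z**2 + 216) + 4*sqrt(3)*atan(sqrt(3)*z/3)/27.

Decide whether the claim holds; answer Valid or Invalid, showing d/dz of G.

Invalid: d/dz[G] - f = 2/(9*z**2 + 27), which is not 0.

d/dz[G] = (8*z**2 + 9*z + 72)/(36*z**4 + 216*z**2 + 324)
d/dz[G] - f(z) = 2/(9*z**2 + 27) != 0.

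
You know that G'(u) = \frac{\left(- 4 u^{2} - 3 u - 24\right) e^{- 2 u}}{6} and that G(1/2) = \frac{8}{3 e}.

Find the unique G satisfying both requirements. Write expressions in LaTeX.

G(u) = \frac{u^{2} e^{- 2 u}}{3} + \frac{7 u e^{- 2 u}}{12} + \frac{55 e^{- 2 u}}{24}

Recognize the product-rule pattern: G'(u) = v'r + vr' with v = \frac{u^{2}}{3} + \frac{7 u}{12} + \frac{55}{24}, r = e^{- 2 u}, so integration by parts undoes it.
A general antiderivative is \frac{\left(8 u^{2} + 14 u + 55\right) e^{- 2 u}}{24} + C.
The condition gives C = \frac{8}{3 e} - (\frac{8}{3 e}) = 0.
So G(u) = \frac{u^{2} e^{- 2 u}}{3} + \frac{7 u e^{- 2 u}}{12} + \frac{55 e^{- 2 u}}{24}.
Check: d/du[\frac{u^{2} e^{- 2 u}}{3} + \frac{7 u e^{- 2 u}}{12} + \frac{55 e^{- 2 u}}{24}] = \frac{\left(- 4 u^{2} - 3 u - 24\right) e^{- 2 u}}{6} = G'(u).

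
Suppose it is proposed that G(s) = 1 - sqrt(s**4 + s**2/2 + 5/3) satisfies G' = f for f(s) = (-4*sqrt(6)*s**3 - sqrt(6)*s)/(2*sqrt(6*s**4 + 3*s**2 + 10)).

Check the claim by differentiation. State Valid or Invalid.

d/ds[G] = (-4*sqrt(6)*s**3 - sqrt(6)*s)/(2*sqrt(6*s**4 + 3*s**2 + 10))
This equals f(s) exactly, so the claim holds.

Valid - the claim checks out under differentiation.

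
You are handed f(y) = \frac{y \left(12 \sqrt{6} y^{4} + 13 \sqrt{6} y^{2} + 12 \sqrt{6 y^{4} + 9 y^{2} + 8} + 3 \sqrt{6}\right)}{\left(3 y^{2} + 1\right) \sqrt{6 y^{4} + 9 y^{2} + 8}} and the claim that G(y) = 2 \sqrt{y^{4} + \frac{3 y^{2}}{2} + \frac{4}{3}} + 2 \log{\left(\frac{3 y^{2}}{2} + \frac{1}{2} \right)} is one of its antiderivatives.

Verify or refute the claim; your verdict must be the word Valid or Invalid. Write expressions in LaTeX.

d/dy[G] = \frac{12 \sqrt{6} y^{5} + 13 \sqrt{6} y^{3} + 12 y \sqrt{6 y^{4} + 9 y^{2} + 8} + 3 \sqrt{6} y}{3 y^{2} \sqrt{6 y^{4} + 9 y^{2} + 8} + \sqrt{6 y^{4} + 9 y^{2} + 8}}
This equals f(y) exactly, so the claim holds.

Valid. The derivative of G reproduces f.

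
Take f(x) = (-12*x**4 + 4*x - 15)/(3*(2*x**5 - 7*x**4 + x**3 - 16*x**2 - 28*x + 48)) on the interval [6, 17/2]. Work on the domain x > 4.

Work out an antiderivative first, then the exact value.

Antiderivative: F(x) = -3071*log(x - 4)/1980 + 23*log(x - 1)/225 - 218*log(x + 3/2)/1375 - 589*log(x**2 + 4)/3000 - 71*atan(x/2)/125; value = -3071*log(9/2)/1980 - 589*log(305/4)/3000 - 71*atan(17/4)/125 - 218*log(10)/1375 - 23*log(5)/225 + 3227*log(15/2)/12375 + 71*atan(3)/125 + 589*log(40)/3000 + 3071*log(2)/1980

Factor the denominator (3*(x - 4)*(x - 1)*(2*x + 3)*(x**2 + 4)) and decompose: f = -(589*x + 1704)/(1500*(x**2 + 4)) - 436/(1375*(2*x + 3)) + 23/(225*(x - 1)) - 3071/(1980*(x - 4)); each piece integrates to a log, atan, or power term.
F(x) = -3071*log(x - 4)/1980 + 23*log(x - 1)/225 - 218*log(x + 3/2)/1375 - 589*log(x**2 + 4)/3000 - 71*atan(x/2)/125 is an antiderivative of f.
Check: d/dx[-3071*log(x - 4)/1980 + 23*log(x - 1)/225 - 218*log(x + 3/2)/1375 - 589*log(x**2 + 4)/3000 - 71*atan(x/2)/125] = (-12*x**4 + 4*x - 15)/(6*x**5 - 21*x**4 + 3*x**3 - 48*x**2 - 84*x + 144), which equals f(x).
F(17/2) = -3071*log(9/2)/1980 - 589*log(305/4)/3000 - 71*atan(17/4)/125 - 218*log(10)/1375 + 23*log(15/2)/225; F(6) = -3071*log(2)/1980 - 589*log(40)/3000 - 71*atan(3)/125 - 218*log(15/2)/1375 + 23*log(5)/225.
Integral = F(17/2) - F(6) = -3071*log(9/2)/1980 - 589*log(305/4)/3000 - 71*atan(17/4)/125 - 218*log(10)/1375 - 23*log(5)/225 + 3227*log(15/2)/12375 + 71*atan(3)/125 + 589*log(40)/3000 + 3071*log(2)/1980.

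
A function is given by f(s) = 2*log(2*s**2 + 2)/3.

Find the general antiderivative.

F(s) = 2*(s*log(2*s**2 + 2) - 2*s + 2*atan(s))/3 + C

A first test for any F(s): its s-derivative must equal f(s) identically.
Check: d/ds[2*(s*log(2*s**2 + 2) - 2*s + 2*atan(s))/3] = 2*log(s**2 + 1)/3 + 2*log(2)/3, which equals f(s).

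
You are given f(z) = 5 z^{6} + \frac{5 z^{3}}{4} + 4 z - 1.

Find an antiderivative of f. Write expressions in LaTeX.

Integrate term by term and add the pieces.
Check: d/dz[\frac{5 z^{7}}{7} + \frac{5 z^{4}}{16} + 2 z^{2} - z] = 5 z^{6} + \frac{5 z^{3}}{4} + 4 z - 1 = f(z).

An antiderivative is F(z) = \frac{5 z^{7}}{7} + \frac{5 z^{4}}{16} + 2 z^{2} - z.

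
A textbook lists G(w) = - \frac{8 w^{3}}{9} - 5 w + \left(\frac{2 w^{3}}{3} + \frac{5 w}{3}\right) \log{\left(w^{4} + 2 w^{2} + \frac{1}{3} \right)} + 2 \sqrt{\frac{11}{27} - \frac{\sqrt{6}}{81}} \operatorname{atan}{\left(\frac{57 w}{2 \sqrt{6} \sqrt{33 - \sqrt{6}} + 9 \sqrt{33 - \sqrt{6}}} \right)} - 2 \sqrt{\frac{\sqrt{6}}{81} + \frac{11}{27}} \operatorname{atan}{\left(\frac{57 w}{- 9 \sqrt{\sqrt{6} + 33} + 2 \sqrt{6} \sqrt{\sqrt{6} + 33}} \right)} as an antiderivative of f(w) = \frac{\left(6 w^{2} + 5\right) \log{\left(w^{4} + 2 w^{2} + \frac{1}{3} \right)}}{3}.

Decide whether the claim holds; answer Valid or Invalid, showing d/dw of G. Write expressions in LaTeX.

d/dw[G] = 2 w^{2} \log{\left(w^{4} + 2 w^{2} + \frac{1}{3} \right)} + \frac{5 \log{\left(w^{4} + 2 w^{2} + \frac{1}{3} \right)}}{3} - 1
d/dw[G] - f(w) = -1 != 0.

Invalid: d/dw[G] - f = -1, which is not 0.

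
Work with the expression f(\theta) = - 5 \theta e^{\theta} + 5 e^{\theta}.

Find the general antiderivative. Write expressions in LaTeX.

F(\theta) = - 5 \left(\theta - 2\right) e^{\theta} + C

Recognize the product-rule pattern: f = u'v + uv' with u = 10 - 5 \theta, v = e^{\theta}, so integration by parts undoes it.
Check: d/d\theta[- 5 \left(\theta - 2\right) e^{\theta}] = - 5 \theta e^{\theta} + 5 e^{\theta} = f(\theta).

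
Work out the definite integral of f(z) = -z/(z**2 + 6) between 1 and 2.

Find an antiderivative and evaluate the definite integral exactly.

The substitution u = z**2 + 6 works: f is exactly (dF/du)*(du/dz) for that inner function.
F(z) = -log(z**2 + 6)/2 is an antiderivative of f.
Check: d/dz[-log(z**2 + 6)/2] = -z/(z**2 + 6) = f(z).
F(2) = -log(10)/2; F(1) = -log(7)/2.
Integral = F(2) - F(1) = -log(10)/2 + log(7)/2.

Antiderivative: F(z) = -log(z**2 + 6)/2; value = -log(10)/2 + log(7)/2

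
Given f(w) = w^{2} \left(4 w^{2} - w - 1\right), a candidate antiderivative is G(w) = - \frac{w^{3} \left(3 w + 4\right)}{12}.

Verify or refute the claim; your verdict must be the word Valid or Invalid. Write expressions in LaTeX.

d/dw[G] = - w^{3} - w^{2}
d/dw[G] - f(w) = - 4 w^{4} != 0.

Invalid: d/dw[G] - f = - 4 w^{4}, which is not 0.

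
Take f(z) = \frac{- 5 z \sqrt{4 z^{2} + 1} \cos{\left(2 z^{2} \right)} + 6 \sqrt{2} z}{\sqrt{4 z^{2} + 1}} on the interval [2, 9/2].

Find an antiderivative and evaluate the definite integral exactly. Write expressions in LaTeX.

Antiderivative: F(z) = \frac{\sqrt{2} \left(12 \sqrt{4 z^{2} + 1} - 5 \sqrt{2} \sin{\left(2 z^{2} \right)}\right)}{8}; value = - \frac{3 \sqrt{34}}{2} - \frac{5 \sin{\left(\frac{81}{2} \right)}}{4} + \frac{5 \sin{\left(8 \right)}}{4} + 3 \sqrt{41}

Any candidate F(z) must reproduce f(z) exactly when differentiated.
F(z) = \frac{\sqrt{2} \left(12 \sqrt{4 z^{2} + 1} - 5 \sqrt{2} \sin{\left(2 z^{2} \right)}\right)}{8} is an antiderivative of f.
Check: d/dz[\frac{\sqrt{2} \left(12 \sqrt{4 z^{2} + 1} - 5 \sqrt{2} \sin{\left(2 z^{2} \right)}\right)}{8}] = \frac{- 5 z \sqrt{4 z^{2} + 1} \cos{\left(2 z^{2} \right)} + 6 \sqrt{2} z}{\sqrt{4 z^{2} + 1}} = f(z).
F(9/2) = - \frac{5 \sin{\left(\frac{81}{2} \right)}}{4} + 3 \sqrt{41}; F(2) = - \frac{5 \sin{\left(8 \right)}}{4} + \frac{3 \sqrt{34}}{2}.
Integral = F(9/2) - F(2) = - \frac{3 \sqrt{34}}{2} - \frac{5 \sin{\left(\frac{81}{2} \right)}}{4} + \frac{5 \sin{\left(8 \right)}}{4} + 3 \sqrt{41}.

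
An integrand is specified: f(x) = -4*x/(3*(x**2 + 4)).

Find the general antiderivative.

f matches the chain-rule pattern g'(h)*h' with inner function h(x) = x**2 + 4; substituting u = h(x) collapses the integral.
Check: d/dx[-2*log(x**2 + 4)/3] = -4*x/(3*x**2 + 12), which equals f(x).

F(x) = -2*log(x**2 + 4)/3 + C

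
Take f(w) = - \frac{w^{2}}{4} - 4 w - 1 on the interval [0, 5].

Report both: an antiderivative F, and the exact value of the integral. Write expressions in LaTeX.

Integrate term by term and add the pieces.
F(w) = - \frac{w^{3}}{12} - 2 w^{2} - w is an antiderivative of f.
Check: d/dw[- \frac{w^{3}}{12} - 2 w^{2} - w] = - \frac{w^{2}}{4} - 4 w - 1 = f(w).
F(5) = - \frac{785}{12}; F(0) = 0.
Integral = F(5) - F(0) = - \frac{785}{12}.

Antiderivative: F(w) = - \frac{w^{3}}{12} - 2 w^{2} - w; value = - \frac{785}{12}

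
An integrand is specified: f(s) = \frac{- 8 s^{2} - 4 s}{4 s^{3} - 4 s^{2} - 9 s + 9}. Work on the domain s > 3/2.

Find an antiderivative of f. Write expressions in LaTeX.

Factor the denominator (\left(s - 1\right) \left(2 s - 3\right) \left(2 s + 3\right)) and decompose: f = - \frac{4}{5 \left(2 s + 3\right)} - \frac{8}{2 s - 3} + \frac{12}{5 \left(s - 1\right)}; each piece integrates to a log, atan, or power term.
Check: d/ds[\frac{2 \left(- 10 \log{\left(s - \frac{3}{2} \right)} + 6 \log{\left(s - 1 \right)} - \log{\left(s + \frac{3}{2} \right)}\right)}{5}] = \frac{- 8 s^{2} - 4 s}{4 s^{3} - 4 s^{2} - 9 s + 9} = f(s).

An antiderivative is F(s) = \frac{2 \left(- 10 \log{\left(s - \frac{3}{2} \right)} + 6 \log{\left(s - 1 \right)} - \log{\left(s + \frac{3}{2} \right)}\right)}{5}.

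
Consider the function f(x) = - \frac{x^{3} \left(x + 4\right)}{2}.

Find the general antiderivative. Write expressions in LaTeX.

Recover f(x) by differentiating a candidate F(x); any mismatch rules it out.
Check: d/dx[- \frac{x^{5}}{10} - \frac{x^{4}}{2}] = - \frac{x^{4}}{2} - 2 x^{3}, which equals f(x).

F(x) = - \frac{x^{5}}{10} - \frac{x^{4}}{2} + C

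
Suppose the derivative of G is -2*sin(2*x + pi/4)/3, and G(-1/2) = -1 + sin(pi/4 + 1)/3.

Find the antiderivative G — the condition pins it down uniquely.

A candidate passes only if d/dx[G] lands on the given G'(x) exactly.
A general antiderivative is cos(2*x + pi/4)/3 + C.
The condition gives C = -1 + sin(pi/4 + 1)/3 - (sin(pi/4 + 1)/3) = -1.
So G(x) = cos(2*x + pi/4)/3 - 1.
Check: d/dx[cos(2*x + pi/4)/3 - 1] = -2*sin(2*x + pi/4)/3 = G'(x).

G(x) = cos(2*x + pi/4)/3 - 1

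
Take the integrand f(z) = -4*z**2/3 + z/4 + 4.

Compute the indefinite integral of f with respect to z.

The integrand splits into summands that can be handled one at a time.
Check: d/dz[-z*(32*z**2 - 9*z - 288)/72] = -4*z**2/3 + z/4 + 4 = f(z).

F(z) = -z*(32*z**2 - 9*z - 288)/72 + C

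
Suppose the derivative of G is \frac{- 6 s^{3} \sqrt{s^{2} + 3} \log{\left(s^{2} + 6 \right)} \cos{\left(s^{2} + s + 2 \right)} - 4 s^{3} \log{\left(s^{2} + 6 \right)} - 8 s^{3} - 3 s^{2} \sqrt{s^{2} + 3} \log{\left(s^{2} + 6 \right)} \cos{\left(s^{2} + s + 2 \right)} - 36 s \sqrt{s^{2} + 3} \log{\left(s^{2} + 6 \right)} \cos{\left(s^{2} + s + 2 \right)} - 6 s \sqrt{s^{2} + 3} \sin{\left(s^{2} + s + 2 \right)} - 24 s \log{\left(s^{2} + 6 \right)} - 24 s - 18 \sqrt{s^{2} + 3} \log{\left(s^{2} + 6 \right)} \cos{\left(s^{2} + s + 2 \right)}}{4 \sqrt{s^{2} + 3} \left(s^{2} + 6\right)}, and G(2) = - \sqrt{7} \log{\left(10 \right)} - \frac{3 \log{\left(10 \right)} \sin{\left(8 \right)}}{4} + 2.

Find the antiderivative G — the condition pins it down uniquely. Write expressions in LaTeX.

G(s) = - \sqrt{s^{2} + 3} \log{\left(s^{2} + 6 \right)} - \frac{3 \log{\left(s^{2} + 6 \right)} \sin{\left(s^{2} + s + 2 \right)}}{4} + 2

Recognize the product-rule pattern: G'(s) = u'v + uv' with u = - \sqrt{s^{2} + 3} - \frac{3 \sin{\left(s^{2} + s + 2 \right)}}{4}, v = \log{\left(s^{2} + 6 \right)}, so integration by parts undoes it.
A general antiderivative is - \left(\sqrt{s^{2} + 3} + \frac{3 \sin{\left(s^{2} + s + 2 \right)}}{4}\right) \log{\left(s^{2} + 6 \right)} + C.
The condition gives C = - \sqrt{7} \log{\left(10 \right)} - \frac{3 \log{\left(10 \right)} \sin{\left(8 \right)}}{4} + 2 - (- \sqrt{7} \log{\left(10 \right)} - \frac{3 \log{\left(10 \right)} \sin{\left(8 \right)}}{4}) = 2.
So G(s) = - \sqrt{s^{2} + 3} \log{\left(s^{2} + 6 \right)} - \frac{3 \log{\left(s^{2} + 6 \right)} \sin{\left(s^{2} + s + 2 \right)}}{4} + 2.
Check: d/ds[- \sqrt{s^{2} + 3} \log{\left(s^{2} + 6 \right)} - \frac{3 \log{\left(s^{2} + 6 \right)} \sin{\left(s^{2} + s + 2 \right)}}{4} + 2] = \frac{- 6 s^{3} \sqrt{s^{2} + 3} \log{\left(s^{2} + 6 \right)} \cos{\left(s^{2} + s + 2 \right)} - 4 s^{3} \log{\left(s^{2} + 6 \right)} - 8 s^{3} - 3 s^{2} \sqrt{s^{2} + 3} \log{\left(s^{2} + 6 \right)} \cos{\left(s^{2} + s + 2 \right)} - 36 s \sqrt{s^{2} + 3} \log{\left(s^{2} + 6 \right)} \cos{\left(s^{2} + s + 2 \right)} - 6 s \sqrt{s^{2} + 3} \sin{\left(s^{2} + s + 2 \right)} - 24 s \log{\left(s^{2} + 6 \right)} - 24 s - 18 \sqrt{s^{2} + 3} \log{\left(s^{2} + 6 \right)} \cos{\left(s^{2} + s + 2 \right)}}{4 s^{2} \sqrt{s^{2} + 3} + 24 \sqrt{s^{2} + 3}}, which equals G'(s).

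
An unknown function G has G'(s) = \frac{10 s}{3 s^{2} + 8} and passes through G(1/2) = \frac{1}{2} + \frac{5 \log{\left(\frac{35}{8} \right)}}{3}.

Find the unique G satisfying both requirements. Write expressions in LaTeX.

G(s) = \frac{5 \log{\left(\frac{3 s^{2}}{2} + 4 \right)}}{3} + \frac{1}{2}

The substitution u = \frac{3 s^{2}}{2} + 4 works: G'(s) is exactly (dG/du)*(du/ds) for that inner function.
A general antiderivative is \frac{5 \log{\left(\frac{3 s^{2}}{2} + 4 \right)}}{3} + C.
The condition gives C = \frac{1}{2} + \frac{5 \log{\left(\frac{35}{8} \right)}}{3} - (\frac{5 \log{\left(\frac{35}{8} \right)}}{3}) = \frac{1}{2}.
So G(s) = \frac{5 \log{\left(\frac{3 s^{2}}{2} + 4 \right)}}{3} + \frac{1}{2}.
Check: d/ds[\frac{5 \log{\left(\frac{3 s^{2}}{2} + 4 \right)}}{3} + \frac{1}{2}] = \frac{10 s}{3 s^{2} + 8} = G'(s).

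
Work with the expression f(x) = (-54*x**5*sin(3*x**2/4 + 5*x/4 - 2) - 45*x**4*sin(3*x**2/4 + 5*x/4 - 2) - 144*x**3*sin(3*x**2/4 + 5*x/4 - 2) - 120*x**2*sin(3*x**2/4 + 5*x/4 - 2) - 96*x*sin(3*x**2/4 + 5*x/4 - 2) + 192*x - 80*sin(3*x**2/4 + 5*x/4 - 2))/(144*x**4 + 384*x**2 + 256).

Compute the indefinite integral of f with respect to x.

F(x) = (3*x**2*cos(3*x**2/4 + 5*x/4 - 2) + 4*cos(3*x**2/4 + 5*x/4 - 2) - 8)/(12*x**2 + 16) + C

Differentiate the proposed F(x) back; it has to land on f(x) exactly.
Check: d/dx[(3*x**2*cos(3*x**2/4 + 5*x/4 - 2) + 4*cos(3*x**2/4 + 5*x/4 - 2) - 8)/(12*x**2 + 16)] = (-54*x**5*sin(3*x**2/4 + 5*x/4 - 2) - 45*x**4*sin(3*x**2/4 + 5*x/4 - 2) - 144*x**3*sin(3*x**2/4 + 5*x/4 - 2) - 120*x**2*sin(3*x**2/4 + 5*x/4 - 2) - 96*x*sin(3*x**2/4 + 5*x/4 - 2) + 192*x - 80*sin(3*x**2/4 + 5*x/4 - 2))/(144*x**4 + 384*x**2 + 256) = f(x).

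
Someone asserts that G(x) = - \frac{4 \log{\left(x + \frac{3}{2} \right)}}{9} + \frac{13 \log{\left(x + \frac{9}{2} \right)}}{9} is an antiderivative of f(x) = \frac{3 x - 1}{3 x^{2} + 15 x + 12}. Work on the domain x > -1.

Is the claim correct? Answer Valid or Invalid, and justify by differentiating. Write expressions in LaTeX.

Invalid: d/dx[G] - f = \frac{- 6 x^{2} + x + 35}{12 x^{4} + 132 x^{3} + 489 x^{2} + 693 x + 324}, which is not 0.

d/dx[G] = \frac{12 x + 2}{12 x^{2} + 72 x + 81}
d/dx[G] - f(x) = \frac{- 6 x^{2} + x + 35}{12 x^{4} + 132 x^{3} + 489 x^{2} + 693 x + 324} != 0.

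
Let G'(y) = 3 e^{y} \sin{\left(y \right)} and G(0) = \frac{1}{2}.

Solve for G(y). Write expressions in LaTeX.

For G(y) to be correct, d/dy[G] must agree with the stated G'(y) identically.
A general antiderivative is \frac{3 e^{y} \sin{\left(y \right)}}{2} - \frac{3 e^{y} \cos{\left(y \right)}}{2} + C.
The condition gives C = \frac{1}{2} - (- \frac{3}{2}) = 2.
So G(y) = \frac{3 e^{y} \sin{\left(y \right)}}{2} - \frac{3 e^{y} \cos{\left(y \right)}}{2} + 2.
Check: d/dy[\frac{3 e^{y} \sin{\left(y \right)}}{2} - \frac{3 e^{y} \cos{\left(y \right)}}{2} + 2] = 3 e^{y} \sin{\left(y \right)} = G'(y).

G(y) = \frac{3 e^{y} \sin{\left(y \right)}}{2} - \frac{3 e^{y} \cos{\left(y \right)}}{2} + 2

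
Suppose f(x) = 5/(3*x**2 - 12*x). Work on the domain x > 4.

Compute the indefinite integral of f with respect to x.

F(x) = -5*log(x)/12 + 5*log(x - 4)/12 + C

Factor the denominator (3*x*(x - 4)) and decompose: f = 5/(12*(x - 4)) - 5/(12*x); each piece integrates to a log, atan, or power term.
Check: d/dx[-5*log(x)/12 + 5*log(x - 4)/12] = 5/(3*x**2 - 12*x) = f(x).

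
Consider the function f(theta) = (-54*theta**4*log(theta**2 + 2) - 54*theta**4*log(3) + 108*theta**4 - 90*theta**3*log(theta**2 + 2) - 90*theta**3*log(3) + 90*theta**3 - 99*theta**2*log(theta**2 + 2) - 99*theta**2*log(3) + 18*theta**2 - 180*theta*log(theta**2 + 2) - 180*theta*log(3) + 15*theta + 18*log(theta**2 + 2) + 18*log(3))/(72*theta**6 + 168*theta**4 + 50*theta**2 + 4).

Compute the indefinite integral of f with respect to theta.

Since d/dtheta undoes antidifferentiation here, F'(theta) = f(theta) is required of F(theta).
Check: d/dtheta[3*(6*theta + 5)*log(3*theta**2 + 6)/(4*(6*theta**2 + 1))] = (-54*theta**4*log(theta**2 + 2) - 54*theta**4*log(3) + 108*theta**4 - 90*theta**3*log(theta**2 + 2) - 90*theta**3*log(3) + 90*theta**3 - 99*theta**2*log(theta**2 + 2) - 99*theta**2*log(3) + 18*theta**2 - 180*theta*log(theta**2 + 2) - 180*theta*log(3) + 15*theta + 18*log(theta**2 + 2) + 18*log(3))/(72*theta**6 + 168*theta**4 + 50*theta**2 + 4) = f(theta).

F(theta) = 3*(6*theta + 5)*log(3*theta**2 + 6)/(4*(6*theta**2 + 1)) + C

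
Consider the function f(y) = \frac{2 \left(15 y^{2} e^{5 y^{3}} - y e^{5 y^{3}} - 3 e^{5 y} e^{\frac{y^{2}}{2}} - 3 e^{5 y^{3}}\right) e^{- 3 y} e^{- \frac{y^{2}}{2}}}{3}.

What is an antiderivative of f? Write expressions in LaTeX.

An antiderivative is F(y) = - e^{2 y} + \frac{2 e^{- 3 y} e^{- \frac{y^{2}}{2}} e^{5 y^{3}}}{3}.

An antiderivative F(y) passes only if d/dy[F] lands on f(y) exactly.
Check: d/dy[- e^{2 y} + \frac{2 e^{- 3 y} e^{- \frac{y^{2}}{2}} e^{5 y^{3}}}{3}] = \frac{\left(30 y^{2} e^{5 y^{3}} - 2 y e^{5 y^{3}} - 6 e^{5 y} e^{\frac{y^{2}}{2}} - 6 e^{5 y^{3}}\right) e^{- 3 y} e^{- \frac{y^{2}}{2}}}{3}, which equals f(y).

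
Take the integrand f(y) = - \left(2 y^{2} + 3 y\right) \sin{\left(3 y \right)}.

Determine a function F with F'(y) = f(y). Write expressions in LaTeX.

For F(y) to be correct the identity F'(y) - f(y) = 0 must hold.
Check: d/dy[\frac{2 y^{2} \cos{\left(3 y \right)}}{3} - \frac{4 y \sin{\left(3 y \right)}}{9} + y \cos{\left(3 y \right)} - \frac{\sin{\left(3 y \right)}}{3} - \frac{4 \cos{\left(3 y \right)}}{27}] = - 2 y^{2} \sin{\left(3 y \right)} - 3 y \sin{\left(3 y \right)}, which equals f(y).

An antiderivative is F(y) = \frac{2 y^{2} \cos{\left(3 y \right)}}{3} - \frac{4 y \sin{\left(3 y \right)}}{9} + y \cos{\left(3 y \right)} - \frac{\sin{\left(3 y \right)}}{3} - \frac{4 \cos{\left(3 y \right)}}{27}.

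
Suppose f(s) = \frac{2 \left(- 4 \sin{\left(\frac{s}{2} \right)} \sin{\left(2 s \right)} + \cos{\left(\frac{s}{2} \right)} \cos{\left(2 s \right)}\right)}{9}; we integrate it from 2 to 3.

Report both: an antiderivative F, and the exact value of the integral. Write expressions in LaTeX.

f has the shape u'v + uv' for u = \frac{4 \cos{\left(2 s \right)}}{9} and v = \sin{\left(\frac{s}{2} \right)} — it is the derivative of the product u*v.
F(s) = \frac{4 \sin{\left(\frac{s}{2} \right)} \cos{\left(2 s \right)}}{9} is an antiderivative of f.
Check: d/ds[\frac{4 \sin{\left(\frac{s}{2} \right)} \cos{\left(2 s \right)}}{9}] = - \frac{8 \sin{\left(\frac{s}{2} \right)} \sin{\left(2 s \right)}}{9} + \frac{2 \cos{\left(\frac{s}{2} \right)} \cos{\left(2 s \right)}}{9}, which equals f(s).
F(3) = \frac{4 \sin{\left(\frac{3}{2} \right)} \cos{\left(6 \right)}}{9}; F(2) = \frac{4 \sin{\left(1 \right)} \cos{\left(4 \right)}}{9}.
Integral = F(3) - F(2) = - \frac{4 \sin{\left(1 \right)} \cos{\left(4 \right)}}{9} + \frac{4 \sin{\left(\frac{3}{2} \right)} \cos{\left(6 \right)}}{9}.

Antiderivative: F(s) = \frac{4 \sin{\left(\frac{s}{2} \right)} \cos{\left(2 s \right)}}{9}; value = - \frac{4 \sin{\left(1 \right)} \cos{\left(4 \right)}}{9} + \frac{4 \sin{\left(\frac{3}{2} \right)} \cos{\left(6 \right)}}{9}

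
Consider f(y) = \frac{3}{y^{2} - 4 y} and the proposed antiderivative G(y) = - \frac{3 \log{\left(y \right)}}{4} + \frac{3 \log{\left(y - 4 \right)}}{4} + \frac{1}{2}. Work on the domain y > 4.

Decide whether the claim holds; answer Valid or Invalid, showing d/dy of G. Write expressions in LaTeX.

d/dy[G] = \frac{3}{y^{2} - 4 y}
This equals f(y) exactly, so the claim holds.

Valid. The derivative of G reproduces f.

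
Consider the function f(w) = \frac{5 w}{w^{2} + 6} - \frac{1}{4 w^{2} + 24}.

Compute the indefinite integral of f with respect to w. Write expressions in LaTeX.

Integrate term by term and add the pieces.
Check: d/dw[\frac{5 \log{\left(w^{2} + 6 \right)}}{2} - \frac{\sqrt{6} \operatorname{atan}{\left(\frac{\sqrt{6} w}{6} \right)}}{24}] = \frac{20 w - 1}{4 w^{2} + 24}, which equals f(w).

F(w) = \frac{5 \log{\left(w^{2} + 6 \right)}}{2} - \frac{\sqrt{6} \operatorname{atan}{\left(\frac{\sqrt{6} w}{6} \right)}}{24} + C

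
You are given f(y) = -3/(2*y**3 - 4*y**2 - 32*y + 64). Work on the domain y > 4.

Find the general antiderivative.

F(y) = -(3*log(y - 4) - 4*log(y - 2) + log(y + 4))/32 + C

Factor the denominator (2*(y - 4)*(y - 2)*(y + 4)) and decompose: f = -1/(32*(y + 4)) + 1/(8*(y - 2)) - 3/(32*(y - 4)); each piece integrates to a log, atan, or power term.
Check: d/dy[-(3*log(y - 4) - 4*log(y - 2) + log(y + 4))/32] = -3/(2*y**3 - 4*y**2 - 32*y + 64) = f(y).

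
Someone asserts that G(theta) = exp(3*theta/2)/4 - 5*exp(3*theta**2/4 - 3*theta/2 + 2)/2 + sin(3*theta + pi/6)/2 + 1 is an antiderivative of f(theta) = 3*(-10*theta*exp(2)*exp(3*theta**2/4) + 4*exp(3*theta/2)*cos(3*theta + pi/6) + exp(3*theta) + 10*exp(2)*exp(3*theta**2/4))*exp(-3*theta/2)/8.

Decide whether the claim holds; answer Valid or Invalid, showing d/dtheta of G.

d/dtheta[G] = -15*theta*exp(2)*exp(-3*theta/2)*exp(3*theta**2/4)/4 + 3*exp(3*theta/2)/8 + 3*cos(3*theta + pi/6)/2 + 15*exp(2)*exp(-3*theta/2)*exp(3*theta**2/4)/4
This equals f(theta) exactly, so the claim holds.

Valid - the claim checks out under differentiation.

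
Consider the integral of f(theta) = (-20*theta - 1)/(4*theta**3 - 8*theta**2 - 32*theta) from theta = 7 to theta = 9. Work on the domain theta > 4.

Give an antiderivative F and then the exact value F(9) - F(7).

Antiderivative: F(theta) = log(theta)/32 - 27*log(theta - 4)/32 + 13*log(theta + 2)/16; value = -25*log(9)/32 - 27*log(5)/32 - log(7)/32 + 27*log(3)/32 + 13*log(11)/16

Factor the denominator (4*theta*(theta - 4)*(theta + 2)) and decompose: f = 13/(16*(theta + 2)) - 27/(32*(theta - 4)) + 1/(32*theta); each piece integrates to a log, atan, or power term.
F(theta) = log(theta)/32 - 27*log(theta - 4)/32 + 13*log(theta + 2)/16 is an antiderivative of f.
Check: d/dtheta[log(theta)/32 - 27*log(theta - 4)/32 + 13*log(theta + 2)/16] = (-20*theta - 1)/(4*theta**3 - 8*theta**2 - 32*theta) = f(theta).
F(9) = -27*log(5)/32 + log(9)/32 + 13*log(11)/16; F(7) = -27*log(3)/32 + log(7)/32 + 13*log(9)/16.
Integral = F(9) - F(7) = -25*log(9)/32 - 27*log(5)/32 - log(7)/32 + 27*log(3)/32 + 13*log(11)/16.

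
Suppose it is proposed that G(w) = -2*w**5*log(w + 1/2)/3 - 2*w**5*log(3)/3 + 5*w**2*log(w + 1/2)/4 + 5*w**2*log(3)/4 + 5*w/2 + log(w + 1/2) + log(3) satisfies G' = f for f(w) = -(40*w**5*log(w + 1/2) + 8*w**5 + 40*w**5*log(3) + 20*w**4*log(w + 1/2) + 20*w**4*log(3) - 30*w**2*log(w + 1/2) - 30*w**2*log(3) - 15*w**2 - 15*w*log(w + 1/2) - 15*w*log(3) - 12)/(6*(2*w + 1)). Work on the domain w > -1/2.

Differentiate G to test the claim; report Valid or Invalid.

d/dw[G] = (-40*w**5*log(w + 1/2) - 40*w**5*log(3) - 8*w**5 - 20*w**4*log(w + 1/2) - 20*w**4*log(3) + 30*w**2*log(w + 1/2) + 15*w**2 + 30*w**2*log(3) + 15*w*log(w + 1/2) + 15*w*log(3) + 30*w + 27)/(12*w + 6)
d/dw[G] - f(w) = 5/2 != 0.

Invalid: d/dw[G] - f = 5/2, which is not 0.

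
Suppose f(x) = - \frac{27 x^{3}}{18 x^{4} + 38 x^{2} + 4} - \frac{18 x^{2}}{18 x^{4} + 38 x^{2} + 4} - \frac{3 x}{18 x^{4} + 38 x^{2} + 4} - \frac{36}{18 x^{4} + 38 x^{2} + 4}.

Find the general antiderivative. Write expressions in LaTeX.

F(x) = \frac{3 \left(- \log{\left(\frac{3 x^{2}}{2} + 3 \right)} - 4 \operatorname{atan}{\left(3 x \right)}\right)}{4} + C

The integrand splits into summands that can be handled one at a time.
Check: d/dx[\frac{3 \left(- \log{\left(\frac{3 x^{2}}{2} + 3 \right)} - 4 \operatorname{atan}{\left(3 x \right)}\right)}{4}] = \frac{- 27 x^{3} - 18 x^{2} - 3 x - 36}{18 x^{4} + 38 x^{2} + 4}, which equals f(x).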